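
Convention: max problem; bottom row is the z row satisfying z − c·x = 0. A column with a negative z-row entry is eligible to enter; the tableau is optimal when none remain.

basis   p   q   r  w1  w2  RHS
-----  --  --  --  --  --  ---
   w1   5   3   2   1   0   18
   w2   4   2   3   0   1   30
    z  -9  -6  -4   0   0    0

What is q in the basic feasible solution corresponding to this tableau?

q is not in the basis, so in the current basic feasible solution q = 0.

0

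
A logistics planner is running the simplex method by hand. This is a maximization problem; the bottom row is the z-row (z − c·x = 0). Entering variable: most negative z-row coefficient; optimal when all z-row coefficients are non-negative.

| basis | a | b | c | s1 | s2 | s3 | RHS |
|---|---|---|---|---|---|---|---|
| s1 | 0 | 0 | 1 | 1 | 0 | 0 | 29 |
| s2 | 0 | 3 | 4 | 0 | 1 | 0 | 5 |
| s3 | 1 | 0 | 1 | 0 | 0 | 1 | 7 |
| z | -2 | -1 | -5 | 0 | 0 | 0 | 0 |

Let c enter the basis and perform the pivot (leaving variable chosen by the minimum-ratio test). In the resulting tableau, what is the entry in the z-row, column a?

Ratio test on column c — row 1: 29/1 = 29; row 2: 5/4 = 5/4; row 3: 7/1 = 7. Minimum is 5/4 at row 2 (s2 leaves); pivot element 4.
Divide row 2 by 4; eliminate column c from the other rows.
z-row update in column a: -2 − (-5)·0 = -2.

-2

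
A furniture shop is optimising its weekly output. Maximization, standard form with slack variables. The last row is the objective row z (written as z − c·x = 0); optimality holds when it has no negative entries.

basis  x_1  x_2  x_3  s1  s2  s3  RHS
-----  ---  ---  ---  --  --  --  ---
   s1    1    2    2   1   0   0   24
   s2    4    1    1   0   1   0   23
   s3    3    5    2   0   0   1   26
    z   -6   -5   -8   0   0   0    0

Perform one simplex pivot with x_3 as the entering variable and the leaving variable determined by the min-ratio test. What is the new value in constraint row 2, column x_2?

Ratio test on column x_3 — row 1: 24/2 = 12; row 2: 23/1 = 23; row 3: 26/2 = 13. Minimum is 12 at row 1 (s1 leaves); pivot element 2.
Divide row 1 by 2; eliminate column x_3 from the other rows.
Row 2 update in column x_2: 1 − 1·1 = 0.

0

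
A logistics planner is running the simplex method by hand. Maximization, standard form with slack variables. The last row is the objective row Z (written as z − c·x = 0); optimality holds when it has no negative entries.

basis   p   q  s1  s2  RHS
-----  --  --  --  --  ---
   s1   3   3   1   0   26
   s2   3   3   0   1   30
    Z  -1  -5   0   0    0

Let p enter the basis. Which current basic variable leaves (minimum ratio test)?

Column p entries and ratios — s1: 26/3 = 26/3; s2: 30/3 = 10.
Smallest ratio is 26/3 in the row of s1, so s1 leaves.

s1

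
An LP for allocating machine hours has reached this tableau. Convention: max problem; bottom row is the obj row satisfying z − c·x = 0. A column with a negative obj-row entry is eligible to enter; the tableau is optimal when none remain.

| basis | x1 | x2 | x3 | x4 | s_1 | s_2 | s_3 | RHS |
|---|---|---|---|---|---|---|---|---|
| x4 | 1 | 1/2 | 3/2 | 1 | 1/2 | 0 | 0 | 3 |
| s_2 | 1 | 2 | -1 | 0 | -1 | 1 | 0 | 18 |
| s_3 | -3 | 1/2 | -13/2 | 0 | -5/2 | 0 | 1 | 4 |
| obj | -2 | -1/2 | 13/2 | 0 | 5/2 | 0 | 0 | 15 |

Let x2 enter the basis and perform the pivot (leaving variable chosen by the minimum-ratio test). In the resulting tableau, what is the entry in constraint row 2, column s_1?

-3

Ratio test on column x2 — row 1: 3/(1/2) = 6; row 2: 18/2 = 9; row 3: 4/(1/2) = 8. Minimum is 6 at row 1 (x4 leaves); pivot element 1/2.
Divide row 1 by 1/2; eliminate column x2 from the other rows.
Row 2 update in column s_1: -1 − 2·1 = -3.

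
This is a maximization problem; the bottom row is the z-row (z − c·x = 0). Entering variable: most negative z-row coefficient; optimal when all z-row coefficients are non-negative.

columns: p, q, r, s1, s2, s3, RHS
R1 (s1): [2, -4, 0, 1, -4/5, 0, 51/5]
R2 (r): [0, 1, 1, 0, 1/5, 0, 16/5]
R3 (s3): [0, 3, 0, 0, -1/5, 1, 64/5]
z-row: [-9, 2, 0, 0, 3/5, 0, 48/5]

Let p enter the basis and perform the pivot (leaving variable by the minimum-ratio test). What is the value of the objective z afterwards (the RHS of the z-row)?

Ratio test on column p — row 1: (51/5)/2 = 51/10; row 2: entry 0 ≤ 0; row 3: entry 0 ≤ 0. Minimum is 51/10 at row 1 (s1 leaves); pivot element 2.
Pivot on row 1; the z-row RHS becomes 48/5 − (-9)·(51/10) = 111/2.

111/2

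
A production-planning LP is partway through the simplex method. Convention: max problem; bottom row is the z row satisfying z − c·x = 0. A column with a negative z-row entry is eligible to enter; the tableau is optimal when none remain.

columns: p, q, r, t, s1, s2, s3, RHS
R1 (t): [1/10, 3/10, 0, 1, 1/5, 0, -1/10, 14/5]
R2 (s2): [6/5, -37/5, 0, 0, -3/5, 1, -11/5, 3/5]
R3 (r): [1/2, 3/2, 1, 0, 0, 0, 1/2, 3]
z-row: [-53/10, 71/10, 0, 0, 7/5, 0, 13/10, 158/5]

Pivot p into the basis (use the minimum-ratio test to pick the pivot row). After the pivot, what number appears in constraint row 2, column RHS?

1/2

Ratio test on column p — row 1: (14/5)/(1/10) = 28; row 2: (3/5)/(6/5) = 1/2; row 3: 3/(1/2) = 6. Minimum is 1/2 at row 2 (s2 leaves); pivot element 6/5.
Divide row 2 by 6/5; eliminate column p from the other rows.
In the new row 2, the RHS entry is the old entry divided by the pivot: (3/5)/(6/5) = 1/2.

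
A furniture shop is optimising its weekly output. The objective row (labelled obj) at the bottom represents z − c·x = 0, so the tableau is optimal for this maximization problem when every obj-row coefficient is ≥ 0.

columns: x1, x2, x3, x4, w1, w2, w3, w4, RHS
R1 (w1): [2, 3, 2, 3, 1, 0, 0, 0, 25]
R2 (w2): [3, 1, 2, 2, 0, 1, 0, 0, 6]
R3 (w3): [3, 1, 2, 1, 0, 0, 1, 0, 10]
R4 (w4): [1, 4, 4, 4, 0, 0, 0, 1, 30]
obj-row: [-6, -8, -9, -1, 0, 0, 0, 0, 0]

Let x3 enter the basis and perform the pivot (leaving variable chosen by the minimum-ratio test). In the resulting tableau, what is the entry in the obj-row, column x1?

Ratio test on column x3 — row 1: 25/2 = 25/2; row 2: 6/2 = 3; row 3: 10/2 = 5; row 4: 30/4 = 15/2. Minimum is 3 at row 2 (w2 leaves); pivot element 2.
Divide row 2 by 2; eliminate column x3 from the other rows.
obj-row update in column x1: -6 − (-9)·(3/2) = 15/2.

15/2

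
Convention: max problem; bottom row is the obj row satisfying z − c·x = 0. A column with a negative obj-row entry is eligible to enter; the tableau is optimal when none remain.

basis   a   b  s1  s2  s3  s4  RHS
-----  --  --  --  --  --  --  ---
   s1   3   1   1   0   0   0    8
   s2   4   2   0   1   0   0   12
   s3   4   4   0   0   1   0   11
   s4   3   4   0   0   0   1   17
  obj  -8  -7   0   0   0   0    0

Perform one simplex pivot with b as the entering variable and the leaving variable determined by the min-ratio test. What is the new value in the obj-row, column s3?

Ratio test on column b — row 1: 8/1 = 8; row 2: 12/2 = 6; row 3: 11/4 = 11/4; row 4: 17/4 = 17/4. Minimum is 11/4 at row 3 (s3 leaves); pivot element 4.
Divide row 3 by 4; eliminate column b from the other rows.
obj-row update in column s3: 0 − (-7)·(1/4) = 7/4.

7/4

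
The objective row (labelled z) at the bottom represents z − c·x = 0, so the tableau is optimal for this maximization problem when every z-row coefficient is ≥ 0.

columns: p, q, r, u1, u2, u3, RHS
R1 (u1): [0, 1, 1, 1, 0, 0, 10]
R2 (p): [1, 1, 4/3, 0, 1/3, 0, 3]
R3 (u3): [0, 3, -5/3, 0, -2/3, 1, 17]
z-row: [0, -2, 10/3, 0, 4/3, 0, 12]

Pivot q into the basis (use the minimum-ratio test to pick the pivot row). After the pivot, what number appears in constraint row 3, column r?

Ratio test on column q — row 1: 10/1 = 10; row 2: 3/1 = 3; row 3: 17/3 = 17/3. Minimum is 3 at row 2 (p leaves); pivot element 1.
Divide row 2 by 1; eliminate column q from the other rows.
Row 3 update in column r: -5/3 − 3·(4/3) = -17/3.

-17/3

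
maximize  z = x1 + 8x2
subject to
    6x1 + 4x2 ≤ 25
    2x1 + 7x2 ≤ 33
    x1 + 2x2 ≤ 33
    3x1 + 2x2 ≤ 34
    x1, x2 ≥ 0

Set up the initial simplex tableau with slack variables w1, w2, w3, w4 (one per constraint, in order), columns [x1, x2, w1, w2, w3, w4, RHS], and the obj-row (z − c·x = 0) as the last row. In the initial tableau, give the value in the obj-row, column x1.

-1

The obj-row carries the negated objective coefficients: the x1 entry is -1.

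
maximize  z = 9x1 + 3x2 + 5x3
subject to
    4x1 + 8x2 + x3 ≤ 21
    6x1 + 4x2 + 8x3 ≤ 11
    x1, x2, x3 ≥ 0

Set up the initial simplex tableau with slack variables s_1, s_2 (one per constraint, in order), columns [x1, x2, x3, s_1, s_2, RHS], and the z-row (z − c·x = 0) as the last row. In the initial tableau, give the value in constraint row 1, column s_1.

1

Slack s_1 belongs to constraint 1; its column is the unit vector e_1, so the entry in row 1 is 1.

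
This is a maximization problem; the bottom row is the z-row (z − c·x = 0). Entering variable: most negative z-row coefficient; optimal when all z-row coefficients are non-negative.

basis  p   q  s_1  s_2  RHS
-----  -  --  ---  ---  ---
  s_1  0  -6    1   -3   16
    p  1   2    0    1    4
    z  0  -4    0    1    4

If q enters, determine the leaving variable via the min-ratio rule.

Column q entries and ratios — s_1: -6 ≤ 0, skip; p: 4/2 = 2.
Smallest ratio is 2 in the row of p, so p leaves.

p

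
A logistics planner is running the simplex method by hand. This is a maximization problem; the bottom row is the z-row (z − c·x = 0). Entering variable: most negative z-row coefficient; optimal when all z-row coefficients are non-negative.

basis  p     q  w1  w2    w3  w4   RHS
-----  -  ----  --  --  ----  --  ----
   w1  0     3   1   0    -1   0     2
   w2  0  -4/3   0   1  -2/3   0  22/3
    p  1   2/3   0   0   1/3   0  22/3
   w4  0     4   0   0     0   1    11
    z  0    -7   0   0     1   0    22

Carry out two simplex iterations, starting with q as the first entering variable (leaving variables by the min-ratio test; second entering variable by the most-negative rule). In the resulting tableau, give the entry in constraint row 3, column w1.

1/3

Ratio test on column q — row 1: 2/3 = 2/3; row 2: entry -4/3 ≤ 0; row 3: (22/3)/(2/3) = 11; row 4: 11/4 = 11/4. Minimum is 2/3 at row 1 (w1 leaves); pivot element 3.
Divide row 1 by 3; eliminate column q from the other rows.
Second iteration: most negative z-row entry is -4/3 in column w3, so w3 enters.
Ratio test on column w3 — row 1: entry -1/3 ≤ 0; row 2: entry -10/9 ≤ 0; row 3: (62/9)/(5/9) = 62/5; row 4: (25/3)/(4/3) = 25/4. Minimum is 25/4 at row 4 (w4 leaves); pivot element 4/3.
Divide row 4 by 4/3; eliminate column w3 from the other rows.
After both pivots, the entry at constraint row 3, column w1 is 1/3.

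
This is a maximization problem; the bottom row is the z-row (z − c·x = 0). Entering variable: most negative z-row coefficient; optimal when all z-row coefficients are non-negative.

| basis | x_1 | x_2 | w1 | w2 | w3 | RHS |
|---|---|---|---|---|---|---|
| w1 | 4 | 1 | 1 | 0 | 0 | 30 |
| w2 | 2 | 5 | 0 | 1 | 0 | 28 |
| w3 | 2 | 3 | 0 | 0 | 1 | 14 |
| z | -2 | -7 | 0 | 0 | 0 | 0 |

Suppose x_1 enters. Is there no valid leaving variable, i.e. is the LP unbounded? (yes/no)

no

Column x_1 has positive entries in row(s) 1, 2, 3, so the ratio test bounds it — not unbounded.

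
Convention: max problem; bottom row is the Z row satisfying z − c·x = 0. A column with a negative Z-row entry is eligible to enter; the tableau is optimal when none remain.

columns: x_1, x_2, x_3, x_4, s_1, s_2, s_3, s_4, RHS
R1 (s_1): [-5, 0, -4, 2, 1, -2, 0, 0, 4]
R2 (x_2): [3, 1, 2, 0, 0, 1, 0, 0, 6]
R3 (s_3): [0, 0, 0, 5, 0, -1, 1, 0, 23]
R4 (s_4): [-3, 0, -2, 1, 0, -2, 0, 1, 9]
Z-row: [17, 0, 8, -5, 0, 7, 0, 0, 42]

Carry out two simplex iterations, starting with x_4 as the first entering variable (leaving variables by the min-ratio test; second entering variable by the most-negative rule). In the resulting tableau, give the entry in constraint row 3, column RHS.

Ratio test on column x_4 — row 1: 4/2 = 2; row 2: entry 0 ≤ 0; row 3: 23/5 = 23/5; row 4: 9/1 = 9. Minimum is 2 at row 1 (s_1 leaves); pivot element 2.
Divide row 1 by 2; eliminate column x_4 from the other rows.
Second iteration: most negative Z-row entry is -2 in column x_3, so x_3 enters.
Ratio test on column x_3 — row 1: entry -2 ≤ 0; row 2: 6/2 = 3; row 3: 13/10 = 13/10; row 4: entry 0 ≤ 0. Minimum is 13/10 at row 3 (s_3 leaves); pivot element 10.
Divide row 3 by 10; eliminate column x_3 from the other rows.
After both pivots, the entry at constraint row 3, column RHS is 13/10.

13/10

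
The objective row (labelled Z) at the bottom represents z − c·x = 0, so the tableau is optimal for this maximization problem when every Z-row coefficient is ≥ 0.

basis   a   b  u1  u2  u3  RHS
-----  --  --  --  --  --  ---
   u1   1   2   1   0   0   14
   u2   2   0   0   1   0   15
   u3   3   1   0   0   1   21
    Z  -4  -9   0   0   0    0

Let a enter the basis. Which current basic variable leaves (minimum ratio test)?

Column a entries and ratios — u1: 14/1 = 14; u2: 15/2 = 15/2; u3: 21/3 = 7.
Smallest ratio is 7 in the row of u3, so u3 leaves.

u3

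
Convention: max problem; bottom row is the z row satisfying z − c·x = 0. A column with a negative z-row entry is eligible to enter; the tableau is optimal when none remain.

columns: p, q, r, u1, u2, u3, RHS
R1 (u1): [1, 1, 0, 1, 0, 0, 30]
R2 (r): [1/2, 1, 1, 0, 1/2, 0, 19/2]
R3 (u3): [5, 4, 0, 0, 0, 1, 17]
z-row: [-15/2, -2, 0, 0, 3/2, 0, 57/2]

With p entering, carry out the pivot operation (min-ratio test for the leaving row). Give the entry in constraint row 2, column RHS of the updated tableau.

39/5

Ratio test on column p — row 1: 30/1 = 30; row 2: (19/2)/(1/2) = 19; row 3: 17/5 = 17/5. Minimum is 17/5 at row 3 (u3 leaves); pivot element 5.
Divide row 3 by 5; eliminate column p from the other rows.
Row 2 update in column RHS: 19/2 − (1/2)·(17/5) = 39/5.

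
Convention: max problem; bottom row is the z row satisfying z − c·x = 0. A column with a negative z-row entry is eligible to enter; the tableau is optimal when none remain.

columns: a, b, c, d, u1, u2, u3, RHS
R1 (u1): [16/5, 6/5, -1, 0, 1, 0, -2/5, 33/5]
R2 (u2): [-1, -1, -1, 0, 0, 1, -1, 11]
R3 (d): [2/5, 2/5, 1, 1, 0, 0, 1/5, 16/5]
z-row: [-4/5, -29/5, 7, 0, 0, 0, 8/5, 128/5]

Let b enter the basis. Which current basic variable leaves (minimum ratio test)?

u1

Column b entries and ratios — u1: (33/5)/(6/5) = 11/2; u2: -1 ≤ 0, skip; d: (16/5)/(2/5) = 8.
Smallest ratio is 11/2 in the row of u1, so u1 leaves.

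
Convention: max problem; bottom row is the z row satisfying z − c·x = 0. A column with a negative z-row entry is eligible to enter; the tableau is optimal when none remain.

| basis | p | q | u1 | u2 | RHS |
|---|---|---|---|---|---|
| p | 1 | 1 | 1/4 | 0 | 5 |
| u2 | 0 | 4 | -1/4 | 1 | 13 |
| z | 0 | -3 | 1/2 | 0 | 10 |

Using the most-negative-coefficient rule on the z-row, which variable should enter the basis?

q

Negative z-row entries: q: -3.
The most negative is -3 in column q, so q enters.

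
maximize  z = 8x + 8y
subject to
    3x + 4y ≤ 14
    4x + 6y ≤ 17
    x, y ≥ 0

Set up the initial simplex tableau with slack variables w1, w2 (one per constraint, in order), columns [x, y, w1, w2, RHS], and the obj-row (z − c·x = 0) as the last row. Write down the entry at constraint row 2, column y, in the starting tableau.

6

Constraint 2 has coefficient 6 on y.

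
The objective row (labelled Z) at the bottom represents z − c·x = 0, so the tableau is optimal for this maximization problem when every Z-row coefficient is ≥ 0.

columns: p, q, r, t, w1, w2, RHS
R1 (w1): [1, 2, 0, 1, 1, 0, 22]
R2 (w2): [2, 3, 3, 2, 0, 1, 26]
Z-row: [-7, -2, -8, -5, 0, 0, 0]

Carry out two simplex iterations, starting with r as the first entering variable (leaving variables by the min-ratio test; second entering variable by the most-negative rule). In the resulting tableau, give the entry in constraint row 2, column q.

Ratio test on column r — row 1: entry 0 ≤ 0; row 2: 26/3 = 26/3. Minimum is 26/3 at row 2 (w2 leaves); pivot element 3.
Divide row 2 by 3; eliminate column r from the other rows.
Second iteration: most negative Z-row entry is -5/3 in column p, so p enters.
Ratio test on column p — row 1: 22/1 = 22; row 2: (26/3)/(2/3) = 13. Minimum is 13 at row 2 (r leaves); pivot element 2/3.
Divide row 2 by 2/3; eliminate column p from the other rows.
After both pivots, the entry at constraint row 2, column q is 3/2.

3/2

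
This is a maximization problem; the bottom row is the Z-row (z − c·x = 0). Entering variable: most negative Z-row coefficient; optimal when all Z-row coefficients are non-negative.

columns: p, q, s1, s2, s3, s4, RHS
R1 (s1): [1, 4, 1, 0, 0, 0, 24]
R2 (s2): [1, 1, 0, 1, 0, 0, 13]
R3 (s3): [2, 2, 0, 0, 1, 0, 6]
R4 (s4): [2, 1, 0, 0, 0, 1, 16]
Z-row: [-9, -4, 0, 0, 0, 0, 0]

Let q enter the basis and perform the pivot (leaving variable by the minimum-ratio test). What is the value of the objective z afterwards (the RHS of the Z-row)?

Ratio test on column q — row 1: 24/4 = 6; row 2: 13/1 = 13; row 3: 6/2 = 3; row 4: 16/1 = 16. Minimum is 3 at row 3 (s3 leaves); pivot element 2.
Pivot on row 3; the Z-row RHS becomes 0 − (-4)·3 = 12.

12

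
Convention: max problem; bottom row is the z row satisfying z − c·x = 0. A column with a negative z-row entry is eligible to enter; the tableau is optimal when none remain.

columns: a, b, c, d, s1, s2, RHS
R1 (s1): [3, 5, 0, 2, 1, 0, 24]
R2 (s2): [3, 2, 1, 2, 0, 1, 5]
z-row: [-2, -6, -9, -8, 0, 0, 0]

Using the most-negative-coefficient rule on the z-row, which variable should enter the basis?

c

Negative z-row entries: a: -2, b: -6, c: -9, d: -8.
The most negative is -9 in column c, so c enters.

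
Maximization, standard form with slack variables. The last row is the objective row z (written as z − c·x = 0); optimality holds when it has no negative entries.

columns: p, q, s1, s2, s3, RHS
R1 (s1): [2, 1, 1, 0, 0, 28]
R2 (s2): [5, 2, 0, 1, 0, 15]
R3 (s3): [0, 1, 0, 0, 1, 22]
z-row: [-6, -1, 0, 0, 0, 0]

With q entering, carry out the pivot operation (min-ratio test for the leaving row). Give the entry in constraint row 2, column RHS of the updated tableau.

Ratio test on column q — row 1: 28/1 = 28; row 2: 15/2 = 15/2; row 3: 22/1 = 22. Minimum is 15/2 at row 2 (s2 leaves); pivot element 2.
Divide row 2 by 2; eliminate column q from the other rows.
In the new row 2, the RHS entry is the old entry divided by the pivot: 15/2 = 15/2.

15/2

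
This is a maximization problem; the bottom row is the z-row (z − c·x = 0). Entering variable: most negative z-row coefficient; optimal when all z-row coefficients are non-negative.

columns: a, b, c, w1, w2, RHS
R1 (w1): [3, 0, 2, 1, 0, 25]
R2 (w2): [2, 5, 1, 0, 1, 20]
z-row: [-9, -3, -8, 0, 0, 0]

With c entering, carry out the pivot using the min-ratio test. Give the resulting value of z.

100

Ratio test on column c — row 1: 25/2 = 25/2; row 2: 20/1 = 20. Minimum is 25/2 at row 1 (w1 leaves); pivot element 2.
Pivot on row 1; the z-row RHS becomes 0 − (-8)·(25/2) = 100.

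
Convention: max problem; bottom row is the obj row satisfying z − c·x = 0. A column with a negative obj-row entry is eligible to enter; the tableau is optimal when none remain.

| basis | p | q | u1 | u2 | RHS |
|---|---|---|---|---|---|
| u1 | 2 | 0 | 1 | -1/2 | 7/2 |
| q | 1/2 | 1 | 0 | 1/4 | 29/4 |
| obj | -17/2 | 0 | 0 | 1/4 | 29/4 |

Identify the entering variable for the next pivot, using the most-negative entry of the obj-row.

p

Negative obj-row entries: p: -17/2.
The most negative is -17/2 in column p, so p enters.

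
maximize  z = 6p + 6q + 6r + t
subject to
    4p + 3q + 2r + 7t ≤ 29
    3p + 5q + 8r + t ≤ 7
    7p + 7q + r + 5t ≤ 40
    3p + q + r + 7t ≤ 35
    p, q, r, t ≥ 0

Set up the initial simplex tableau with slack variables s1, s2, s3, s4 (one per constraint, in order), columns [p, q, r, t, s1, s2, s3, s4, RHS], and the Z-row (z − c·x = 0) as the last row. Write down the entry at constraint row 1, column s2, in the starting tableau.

0

Slack s2 belongs to constraint 2; its column is the unit vector e_2, so the entry in row 1 is 0.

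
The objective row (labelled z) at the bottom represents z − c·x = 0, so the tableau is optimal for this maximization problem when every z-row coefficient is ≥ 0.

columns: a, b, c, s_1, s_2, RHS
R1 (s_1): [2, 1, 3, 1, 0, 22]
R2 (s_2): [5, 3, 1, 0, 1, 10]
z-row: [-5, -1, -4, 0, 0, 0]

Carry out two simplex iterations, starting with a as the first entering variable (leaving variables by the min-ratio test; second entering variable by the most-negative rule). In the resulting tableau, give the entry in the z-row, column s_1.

15/13

Ratio test on column a — row 1: 22/2 = 11; row 2: 10/5 = 2. Minimum is 2 at row 2 (s_2 leaves); pivot element 5.
Divide row 2 by 5; eliminate column a from the other rows.
Second iteration: most negative z-row entry is -3 in column c, so c enters.
Ratio test on column c — row 1: 18/(13/5) = 90/13; row 2: 2/(1/5) = 10. Minimum is 90/13 at row 1 (s_1 leaves); pivot element 13/5.
Divide row 1 by 13/5; eliminate column c from the other rows.
After both pivots, the entry at the z-row, column s_1 is 15/13.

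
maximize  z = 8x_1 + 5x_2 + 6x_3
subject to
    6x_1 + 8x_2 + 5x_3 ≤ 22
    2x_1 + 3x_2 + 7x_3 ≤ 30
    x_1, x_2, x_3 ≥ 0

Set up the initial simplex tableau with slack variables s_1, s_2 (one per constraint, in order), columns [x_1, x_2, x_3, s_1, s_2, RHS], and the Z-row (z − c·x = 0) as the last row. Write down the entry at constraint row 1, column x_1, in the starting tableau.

Constraint 1 has coefficient 6 on x_1.

6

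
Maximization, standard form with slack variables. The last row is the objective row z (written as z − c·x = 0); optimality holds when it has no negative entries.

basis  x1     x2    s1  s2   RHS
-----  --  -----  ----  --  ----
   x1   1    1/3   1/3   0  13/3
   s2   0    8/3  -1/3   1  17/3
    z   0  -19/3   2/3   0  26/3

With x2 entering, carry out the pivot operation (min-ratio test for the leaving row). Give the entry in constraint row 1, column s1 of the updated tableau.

Ratio test on column x2 — row 1: (13/3)/(1/3) = 13; row 2: (17/3)/(8/3) = 17/8. Minimum is 17/8 at row 2 (s2 leaves); pivot element 8/3.
Divide row 2 by 8/3; eliminate column x2 from the other rows.
Row 1 update in column s1: 1/3 − (1/3)·(-1/8) = 3/8.

3/8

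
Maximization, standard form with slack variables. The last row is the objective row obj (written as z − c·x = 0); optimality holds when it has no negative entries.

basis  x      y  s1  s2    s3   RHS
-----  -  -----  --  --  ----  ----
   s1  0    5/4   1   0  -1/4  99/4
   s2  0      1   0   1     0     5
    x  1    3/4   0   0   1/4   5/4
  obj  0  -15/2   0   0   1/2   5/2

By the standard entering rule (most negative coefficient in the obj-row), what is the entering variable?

y

Negative obj-row entries: y: -15/2.
The most negative is -15/2 in column y, so y enters.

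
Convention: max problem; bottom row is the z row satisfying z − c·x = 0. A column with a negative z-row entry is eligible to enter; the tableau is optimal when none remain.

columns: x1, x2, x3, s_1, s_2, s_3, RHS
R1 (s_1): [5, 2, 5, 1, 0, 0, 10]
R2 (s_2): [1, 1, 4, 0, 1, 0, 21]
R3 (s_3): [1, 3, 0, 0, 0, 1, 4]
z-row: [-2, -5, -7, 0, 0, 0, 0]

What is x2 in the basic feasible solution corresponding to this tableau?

x2 is not in the basis, so in the current basic feasible solution x2 = 0.

0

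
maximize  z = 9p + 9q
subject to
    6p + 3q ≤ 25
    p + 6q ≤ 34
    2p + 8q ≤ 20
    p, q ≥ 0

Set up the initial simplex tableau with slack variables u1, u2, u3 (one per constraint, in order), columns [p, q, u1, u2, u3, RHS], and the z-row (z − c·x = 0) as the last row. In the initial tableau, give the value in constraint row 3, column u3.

Slack u3 belongs to constraint 3; its column is the unit vector e_3, so the entry in row 3 is 1.

1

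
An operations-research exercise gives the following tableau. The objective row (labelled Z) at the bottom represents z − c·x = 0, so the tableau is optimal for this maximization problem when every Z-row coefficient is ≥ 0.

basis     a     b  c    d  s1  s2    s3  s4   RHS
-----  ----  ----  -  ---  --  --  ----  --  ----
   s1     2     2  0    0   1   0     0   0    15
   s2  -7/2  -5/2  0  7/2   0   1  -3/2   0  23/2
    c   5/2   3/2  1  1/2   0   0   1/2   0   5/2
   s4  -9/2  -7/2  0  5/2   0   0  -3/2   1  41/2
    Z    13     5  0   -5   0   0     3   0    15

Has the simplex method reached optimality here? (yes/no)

no

The Z-row has a negative entry -5 in column d, so it is not optimal.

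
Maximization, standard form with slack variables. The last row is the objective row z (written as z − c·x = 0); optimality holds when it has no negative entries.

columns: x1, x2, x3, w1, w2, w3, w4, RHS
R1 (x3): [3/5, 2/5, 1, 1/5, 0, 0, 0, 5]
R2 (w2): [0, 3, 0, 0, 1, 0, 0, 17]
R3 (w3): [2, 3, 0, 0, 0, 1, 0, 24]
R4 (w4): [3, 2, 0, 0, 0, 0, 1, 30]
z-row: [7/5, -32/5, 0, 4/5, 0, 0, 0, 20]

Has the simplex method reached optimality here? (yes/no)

no

The z-row has a negative entry -32/5 in column x2, so it is not optimal.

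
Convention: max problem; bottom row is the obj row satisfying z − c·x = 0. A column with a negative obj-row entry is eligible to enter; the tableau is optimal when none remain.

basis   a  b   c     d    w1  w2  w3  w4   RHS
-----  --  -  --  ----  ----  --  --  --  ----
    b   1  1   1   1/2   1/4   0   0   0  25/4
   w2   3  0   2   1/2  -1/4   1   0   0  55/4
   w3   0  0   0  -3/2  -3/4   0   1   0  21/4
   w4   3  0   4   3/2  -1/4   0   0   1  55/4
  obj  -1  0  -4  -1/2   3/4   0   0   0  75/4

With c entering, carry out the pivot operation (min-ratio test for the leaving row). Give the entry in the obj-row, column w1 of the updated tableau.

Ratio test on column c — row 1: (25/4)/1 = 25/4; row 2: (55/4)/2 = 55/8; row 3: entry 0 ≤ 0; row 4: (55/4)/4 = 55/16. Minimum is 55/16 at row 4 (w4 leaves); pivot element 4.
Divide row 4 by 4; eliminate column c from the other rows.
obj-row update in column w1: 3/4 − (-4)·(-1/16) = 1/2.

1/2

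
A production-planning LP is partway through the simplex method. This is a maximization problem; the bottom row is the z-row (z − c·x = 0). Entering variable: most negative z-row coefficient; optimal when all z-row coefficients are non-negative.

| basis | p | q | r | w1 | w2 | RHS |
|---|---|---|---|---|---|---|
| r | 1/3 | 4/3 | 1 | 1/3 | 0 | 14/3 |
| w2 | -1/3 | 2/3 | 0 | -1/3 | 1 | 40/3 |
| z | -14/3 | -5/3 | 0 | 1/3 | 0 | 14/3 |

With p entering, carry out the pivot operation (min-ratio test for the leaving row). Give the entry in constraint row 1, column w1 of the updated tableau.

Ratio test on column p — row 1: (14/3)/(1/3) = 14; row 2: entry -1/3 ≤ 0. Minimum is 14 at row 1 (r leaves); pivot element 1/3.
Divide row 1 by 1/3; eliminate column p from the other rows.
In the new row 1, the w1 entry is the old entry divided by the pivot: (1/3)/(1/3) = 1.

1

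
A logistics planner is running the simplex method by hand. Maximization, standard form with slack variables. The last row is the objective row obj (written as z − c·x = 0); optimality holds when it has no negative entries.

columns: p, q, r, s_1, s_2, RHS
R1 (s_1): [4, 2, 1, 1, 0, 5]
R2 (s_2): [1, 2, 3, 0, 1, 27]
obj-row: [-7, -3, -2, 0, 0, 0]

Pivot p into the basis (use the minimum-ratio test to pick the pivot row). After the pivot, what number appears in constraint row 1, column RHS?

5/4

Ratio test on column p — row 1: 5/4 = 5/4; row 2: 27/1 = 27. Minimum is 5/4 at row 1 (s_1 leaves); pivot element 4.
Divide row 1 by 4; eliminate column p from the other rows.
In the new row 1, the RHS entry is the old entry divided by the pivot: 5/4 = 5/4.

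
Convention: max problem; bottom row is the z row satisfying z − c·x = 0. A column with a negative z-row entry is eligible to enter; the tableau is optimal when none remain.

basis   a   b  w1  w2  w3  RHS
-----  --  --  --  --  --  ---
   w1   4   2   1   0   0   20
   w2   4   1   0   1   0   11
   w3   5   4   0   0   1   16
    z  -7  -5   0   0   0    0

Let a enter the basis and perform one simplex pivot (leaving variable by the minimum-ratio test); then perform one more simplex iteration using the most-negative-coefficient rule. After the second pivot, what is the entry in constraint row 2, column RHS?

28/11

Ratio test on column a — row 1: 20/4 = 5; row 2: 11/4 = 11/4; row 3: 16/5 = 16/5. Minimum is 11/4 at row 2 (w2 leaves); pivot element 4.
Divide row 2 by 4; eliminate column a from the other rows.
Second iteration: most negative z-row entry is -13/4 in column b, so b enters.
Ratio test on column b — row 1: 9/1 = 9; row 2: (11/4)/(1/4) = 11; row 3: (9/4)/(11/4) = 9/11. Minimum is 9/11 at row 3 (w3 leaves); pivot element 11/4.
Divide row 3 by 11/4; eliminate column b from the other rows.
After both pivots, the entry at constraint row 2, column RHS is 28/11.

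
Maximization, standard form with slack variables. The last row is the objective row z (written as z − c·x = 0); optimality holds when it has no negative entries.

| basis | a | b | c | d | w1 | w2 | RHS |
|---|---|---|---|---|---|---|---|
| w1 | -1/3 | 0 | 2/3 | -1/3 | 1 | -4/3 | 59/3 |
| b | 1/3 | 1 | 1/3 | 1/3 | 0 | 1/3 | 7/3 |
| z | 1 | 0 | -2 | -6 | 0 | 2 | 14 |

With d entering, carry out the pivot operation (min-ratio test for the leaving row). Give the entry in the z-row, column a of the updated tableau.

Ratio test on column d — row 1: entry -1/3 ≤ 0; row 2: (7/3)/(1/3) = 7. Minimum is 7 at row 2 (b leaves); pivot element 1/3.
Divide row 2 by 1/3; eliminate column d from the other rows.
z-row update in column a: 1 − (-6)·1 = 7.

7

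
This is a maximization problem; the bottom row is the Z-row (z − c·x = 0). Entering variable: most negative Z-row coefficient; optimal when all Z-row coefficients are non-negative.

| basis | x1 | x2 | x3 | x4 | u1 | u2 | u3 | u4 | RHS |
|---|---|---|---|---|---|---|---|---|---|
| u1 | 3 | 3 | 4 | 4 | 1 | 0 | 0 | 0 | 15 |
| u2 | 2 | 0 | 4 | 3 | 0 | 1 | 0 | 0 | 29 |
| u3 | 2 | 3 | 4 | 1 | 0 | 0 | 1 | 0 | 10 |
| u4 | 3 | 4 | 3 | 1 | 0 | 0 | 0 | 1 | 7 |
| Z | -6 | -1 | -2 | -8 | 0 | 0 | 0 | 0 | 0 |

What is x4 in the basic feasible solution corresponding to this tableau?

0

x4 is not in the basis, so in the current basic feasible solution x4 = 0.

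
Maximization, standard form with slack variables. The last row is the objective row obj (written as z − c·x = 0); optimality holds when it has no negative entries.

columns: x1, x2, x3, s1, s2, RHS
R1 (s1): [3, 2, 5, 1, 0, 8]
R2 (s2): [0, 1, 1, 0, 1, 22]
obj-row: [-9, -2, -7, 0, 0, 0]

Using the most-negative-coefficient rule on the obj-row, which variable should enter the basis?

x1

Negative obj-row entries: x1: -9, x2: -2, x3: -7.
The most negative is -9 in column x1, so x1 enters.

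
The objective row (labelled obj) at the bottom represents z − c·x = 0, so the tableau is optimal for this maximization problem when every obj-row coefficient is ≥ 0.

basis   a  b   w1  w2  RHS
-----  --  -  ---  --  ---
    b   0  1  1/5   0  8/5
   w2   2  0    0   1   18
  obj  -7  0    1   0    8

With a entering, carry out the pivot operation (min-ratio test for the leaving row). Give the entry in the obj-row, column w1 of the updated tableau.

Ratio test on column a — row 1: entry 0 ≤ 0; row 2: 18/2 = 9. Minimum is 9 at row 2 (w2 leaves); pivot element 2.
Divide row 2 by 2; eliminate column a from the other rows.
obj-row update in column w1: 1 − (-7)·0 = 1.

1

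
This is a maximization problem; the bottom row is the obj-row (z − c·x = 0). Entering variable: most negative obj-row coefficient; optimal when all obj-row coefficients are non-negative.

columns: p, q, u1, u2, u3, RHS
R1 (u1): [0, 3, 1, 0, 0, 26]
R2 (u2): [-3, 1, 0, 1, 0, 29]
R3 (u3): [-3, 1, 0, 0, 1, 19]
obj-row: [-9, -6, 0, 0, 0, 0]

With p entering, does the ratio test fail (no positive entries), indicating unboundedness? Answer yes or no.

yes

Every constraint-row entry in column p is ≤ 0, so increasing p is unbounded.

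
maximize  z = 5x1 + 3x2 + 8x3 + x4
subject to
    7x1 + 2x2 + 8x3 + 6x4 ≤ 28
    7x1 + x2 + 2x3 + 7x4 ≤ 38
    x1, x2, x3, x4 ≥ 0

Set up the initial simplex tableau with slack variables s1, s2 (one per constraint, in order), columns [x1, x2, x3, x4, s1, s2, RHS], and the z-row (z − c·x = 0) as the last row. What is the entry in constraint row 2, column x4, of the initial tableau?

Constraint 2 has coefficient 7 on x4.

7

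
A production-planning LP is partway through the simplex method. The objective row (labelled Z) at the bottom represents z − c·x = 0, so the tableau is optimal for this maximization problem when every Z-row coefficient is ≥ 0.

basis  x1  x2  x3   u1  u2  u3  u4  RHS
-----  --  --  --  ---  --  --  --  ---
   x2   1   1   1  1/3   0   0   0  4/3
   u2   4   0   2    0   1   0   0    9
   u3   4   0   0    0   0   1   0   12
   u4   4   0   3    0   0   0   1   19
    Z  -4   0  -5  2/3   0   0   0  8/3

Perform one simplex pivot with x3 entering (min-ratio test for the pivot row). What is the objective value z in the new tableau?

Ratio test on column x3 — row 1: (4/3)/1 = 4/3; row 2: 9/2 = 9/2; row 3: entry 0 ≤ 0; row 4: 19/3 = 19/3. Minimum is 4/3 at row 1 (x2 leaves); pivot element 1.
Pivot on row 1; the Z-row RHS becomes 8/3 − (-5)·(4/3) = 28/3.

28/3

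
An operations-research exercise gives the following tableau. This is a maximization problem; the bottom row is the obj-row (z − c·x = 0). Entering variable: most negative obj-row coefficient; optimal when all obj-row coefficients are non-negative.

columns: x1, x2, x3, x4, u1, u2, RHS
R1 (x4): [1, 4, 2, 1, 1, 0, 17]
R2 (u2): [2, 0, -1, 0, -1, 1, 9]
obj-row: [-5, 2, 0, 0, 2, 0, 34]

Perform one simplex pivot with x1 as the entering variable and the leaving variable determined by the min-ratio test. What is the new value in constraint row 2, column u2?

1/2

Ratio test on column x1 — row 1: 17/1 = 17; row 2: 9/2 = 9/2. Minimum is 9/2 at row 2 (u2 leaves); pivot element 2.
Divide row 2 by 2; eliminate column x1 from the other rows.
In the new row 2, the u2 entry is the old entry divided by the pivot: 1/2 = 1/2.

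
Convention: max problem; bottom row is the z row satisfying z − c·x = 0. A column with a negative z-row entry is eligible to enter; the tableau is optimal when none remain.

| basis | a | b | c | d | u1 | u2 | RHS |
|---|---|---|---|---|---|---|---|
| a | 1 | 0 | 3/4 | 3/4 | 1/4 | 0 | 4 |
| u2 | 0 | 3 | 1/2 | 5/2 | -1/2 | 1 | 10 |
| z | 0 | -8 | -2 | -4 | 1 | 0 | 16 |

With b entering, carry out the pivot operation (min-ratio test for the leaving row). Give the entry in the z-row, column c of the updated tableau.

-2/3

Ratio test on column b — row 1: entry 0 ≤ 0; row 2: 10/3 = 10/3. Minimum is 10/3 at row 2 (u2 leaves); pivot element 3.
Divide row 2 by 3; eliminate column b from the other rows.
z-row update in column c: -2 − (-8)·(1/6) = -2/3.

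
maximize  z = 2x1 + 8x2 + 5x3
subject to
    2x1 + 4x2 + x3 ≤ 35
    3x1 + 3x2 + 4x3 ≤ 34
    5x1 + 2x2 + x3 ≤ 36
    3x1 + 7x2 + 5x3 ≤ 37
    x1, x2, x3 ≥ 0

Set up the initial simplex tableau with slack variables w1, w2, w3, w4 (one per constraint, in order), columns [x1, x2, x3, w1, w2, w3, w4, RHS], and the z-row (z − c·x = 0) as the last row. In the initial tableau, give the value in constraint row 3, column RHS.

36

The RHS of constraint 3 is b_3 = 36.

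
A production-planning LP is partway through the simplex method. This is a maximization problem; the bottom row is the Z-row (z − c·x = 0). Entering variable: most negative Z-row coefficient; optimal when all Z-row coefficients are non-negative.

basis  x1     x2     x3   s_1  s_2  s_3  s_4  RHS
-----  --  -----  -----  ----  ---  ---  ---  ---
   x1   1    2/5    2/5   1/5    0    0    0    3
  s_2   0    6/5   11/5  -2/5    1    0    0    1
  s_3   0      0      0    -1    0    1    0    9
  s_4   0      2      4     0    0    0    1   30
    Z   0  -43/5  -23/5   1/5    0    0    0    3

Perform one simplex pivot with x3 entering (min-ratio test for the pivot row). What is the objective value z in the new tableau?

56/11

Ratio test on column x3 — row 1: 3/(2/5) = 15/2; row 2: 1/(11/5) = 5/11; row 3: entry 0 ≤ 0; row 4: 30/4 = 15/2. Minimum is 5/11 at row 2 (s_2 leaves); pivot element 11/5.
Pivot on row 2; the Z-row RHS becomes 3 − (-23/5)·(5/11) = 56/11.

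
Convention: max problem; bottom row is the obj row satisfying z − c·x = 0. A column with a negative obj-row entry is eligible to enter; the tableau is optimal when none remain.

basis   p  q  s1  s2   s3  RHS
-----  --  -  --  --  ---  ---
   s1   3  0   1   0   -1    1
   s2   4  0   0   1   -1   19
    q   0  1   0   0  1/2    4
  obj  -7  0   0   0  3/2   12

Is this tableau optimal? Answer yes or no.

The obj-row has a negative entry -7 in column p, so it is not optimal.

no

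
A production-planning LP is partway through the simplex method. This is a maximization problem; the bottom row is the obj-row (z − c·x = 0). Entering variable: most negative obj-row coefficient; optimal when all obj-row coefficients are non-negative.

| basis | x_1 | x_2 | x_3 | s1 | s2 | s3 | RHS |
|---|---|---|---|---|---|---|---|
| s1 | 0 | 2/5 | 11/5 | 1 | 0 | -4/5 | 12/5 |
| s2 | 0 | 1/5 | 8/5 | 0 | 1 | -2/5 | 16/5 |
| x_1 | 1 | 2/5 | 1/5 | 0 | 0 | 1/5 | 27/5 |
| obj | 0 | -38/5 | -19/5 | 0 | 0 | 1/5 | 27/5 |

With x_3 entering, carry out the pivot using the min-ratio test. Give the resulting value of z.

Ratio test on column x_3 — row 1: (12/5)/(11/5) = 12/11; row 2: (16/5)/(8/5) = 2; row 3: (27/5)/(1/5) = 27. Minimum is 12/11 at row 1 (s1 leaves); pivot element 11/5.
Pivot on row 1; the obj-row RHS becomes 27/5 − (-19/5)·(12/11) = 105/11.

105/11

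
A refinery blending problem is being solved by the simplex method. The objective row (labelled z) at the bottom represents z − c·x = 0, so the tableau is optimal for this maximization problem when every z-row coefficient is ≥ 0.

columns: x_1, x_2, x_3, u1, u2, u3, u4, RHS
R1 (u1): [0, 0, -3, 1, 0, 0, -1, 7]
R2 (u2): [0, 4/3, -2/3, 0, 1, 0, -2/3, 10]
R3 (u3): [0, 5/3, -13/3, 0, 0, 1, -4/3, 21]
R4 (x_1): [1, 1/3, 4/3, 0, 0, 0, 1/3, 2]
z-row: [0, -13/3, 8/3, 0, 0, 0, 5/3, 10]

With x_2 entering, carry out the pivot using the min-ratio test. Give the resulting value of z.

Ratio test on column x_2 — row 1: entry 0 ≤ 0; row 2: 10/(4/3) = 15/2; row 3: 21/(5/3) = 63/5; row 4: 2/(1/3) = 6. Minimum is 6 at row 4 (x_1 leaves); pivot element 1/3.
Pivot on row 4; the z-row RHS becomes 10 − (-13/3)·6 = 36.

36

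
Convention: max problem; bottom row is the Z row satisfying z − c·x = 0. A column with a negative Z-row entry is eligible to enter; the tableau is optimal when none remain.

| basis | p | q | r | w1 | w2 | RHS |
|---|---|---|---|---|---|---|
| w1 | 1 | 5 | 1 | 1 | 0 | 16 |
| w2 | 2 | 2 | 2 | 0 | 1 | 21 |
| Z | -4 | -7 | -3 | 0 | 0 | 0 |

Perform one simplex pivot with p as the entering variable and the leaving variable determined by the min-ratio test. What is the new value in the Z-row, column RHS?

42

Ratio test on column p — row 1: 16/1 = 16; row 2: 21/2 = 21/2. Minimum is 21/2 at row 2 (w2 leaves); pivot element 2.
Divide row 2 by 2; eliminate column p from the other rows.
Z-row update in column RHS: 0 − (-4)·(21/2) = 42.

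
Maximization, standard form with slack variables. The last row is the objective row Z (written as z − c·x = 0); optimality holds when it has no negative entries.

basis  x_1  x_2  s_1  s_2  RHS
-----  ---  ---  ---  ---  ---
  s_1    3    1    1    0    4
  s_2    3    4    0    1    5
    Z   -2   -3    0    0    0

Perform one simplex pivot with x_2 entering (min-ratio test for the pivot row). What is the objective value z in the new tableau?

Ratio test on column x_2 — row 1: 4/1 = 4; row 2: 5/4 = 5/4. Minimum is 5/4 at row 2 (s_2 leaves); pivot element 4.
Pivot on row 2; the Z-row RHS becomes 0 − (-3)·(5/4) = 15/4.

15/4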